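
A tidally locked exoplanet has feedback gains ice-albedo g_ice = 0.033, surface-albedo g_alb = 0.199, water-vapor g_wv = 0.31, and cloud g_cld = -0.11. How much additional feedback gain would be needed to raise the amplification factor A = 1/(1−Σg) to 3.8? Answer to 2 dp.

0.30

Current total gain = 0.432.
Target gain for A = 3.8: g* = 1 − 1/3.8 = 0.7368.
Additional gain needed = 0.7368 − 0.432 = 0.30.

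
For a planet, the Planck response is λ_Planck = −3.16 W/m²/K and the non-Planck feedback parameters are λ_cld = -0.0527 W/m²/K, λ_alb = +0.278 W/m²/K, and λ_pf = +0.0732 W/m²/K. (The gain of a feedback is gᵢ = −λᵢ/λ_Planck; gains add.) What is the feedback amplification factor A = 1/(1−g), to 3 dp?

1.104

Convert to gains: g_cld = -0.0527/3.16 = -0.01668; g_alb = 0.278/3.16 = 0.08797; g_pf = 0.0732/3.16 = 0.02316.
Total gain g = 0.09445.
A = 1/(1 − 0.09445) = 1.104.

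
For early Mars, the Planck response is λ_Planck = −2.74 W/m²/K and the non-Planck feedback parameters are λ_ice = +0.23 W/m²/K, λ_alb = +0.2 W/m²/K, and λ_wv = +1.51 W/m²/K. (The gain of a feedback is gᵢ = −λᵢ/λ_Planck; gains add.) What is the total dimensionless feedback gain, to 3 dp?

0.708

Convert to gains: g_ice = 0.23/2.74 = 0.08394; g_alb = 0.2/2.74 = 0.07299; g_wv = 1.51/2.74 = 0.5511.
Total gain g = 0.70803.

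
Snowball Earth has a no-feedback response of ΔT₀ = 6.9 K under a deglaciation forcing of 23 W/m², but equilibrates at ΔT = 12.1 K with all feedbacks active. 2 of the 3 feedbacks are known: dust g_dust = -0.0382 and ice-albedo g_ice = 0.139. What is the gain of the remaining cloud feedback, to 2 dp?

Amplification A = ΔT/ΔT₀ = 12.1/6.9 = 1.754.
Total gain g = 1 − 1/A = 1 − 1/1.754 = 0.4299.
Known gains sum to -0.0382 + 0.139 = 0.1008.
g_cld = 0.4299 − 0.1008 = 0.33.

0.33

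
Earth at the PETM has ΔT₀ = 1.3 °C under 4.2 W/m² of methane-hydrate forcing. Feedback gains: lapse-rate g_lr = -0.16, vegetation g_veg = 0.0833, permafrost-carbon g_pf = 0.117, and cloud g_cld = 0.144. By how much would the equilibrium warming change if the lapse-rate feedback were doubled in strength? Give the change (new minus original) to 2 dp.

-0.26 °C

Original: g = 0.1843, ΔT = 1.3/(1−0.1843) = 1.5937 °C.
With doubled lapse-rate: g' = 0.0243, ΔT' = 1.3/(1−0.0243) = 1.3324 °C.
Change = 1.3324 − 1.5937 = -0.26 °C.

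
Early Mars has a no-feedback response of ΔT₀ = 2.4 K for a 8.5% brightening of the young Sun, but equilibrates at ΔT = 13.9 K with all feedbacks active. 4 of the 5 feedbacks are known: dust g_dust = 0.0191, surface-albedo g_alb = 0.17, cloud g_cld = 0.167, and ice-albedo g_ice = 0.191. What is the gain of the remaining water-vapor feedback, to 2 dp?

Amplification A = ΔT/ΔT₀ = 13.9/2.4 = 5.792.
Total gain g = 1 − 1/A = 1 − 1/5.792 = 0.8273.
Known gains sum to 0.0191 + 0.17 + 0.167 + 0.191 = 0.5471.
g_wv = 0.8273 − 0.5471 = 0.28.

0.28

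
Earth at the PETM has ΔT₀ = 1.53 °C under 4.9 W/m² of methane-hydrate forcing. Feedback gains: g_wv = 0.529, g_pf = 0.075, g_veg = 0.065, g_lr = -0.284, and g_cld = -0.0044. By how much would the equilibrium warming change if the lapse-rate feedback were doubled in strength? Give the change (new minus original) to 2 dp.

-0.78 °C

Original: g = 0.3806, ΔT = 1.53/(1−0.3806) = 2.4701 °C.
With doubled lapse-rate: g' = 0.0966, ΔT' = 1.53/(1−0.0966) = 1.6936 °C.
Change = 1.6936 − 2.4701 = -0.78 °C.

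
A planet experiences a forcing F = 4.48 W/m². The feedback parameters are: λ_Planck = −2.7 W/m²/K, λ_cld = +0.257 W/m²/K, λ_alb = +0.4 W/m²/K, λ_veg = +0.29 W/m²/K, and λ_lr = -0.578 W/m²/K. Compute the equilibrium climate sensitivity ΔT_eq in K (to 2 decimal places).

Net feedback parameter λ = (−2.7) + (+0.257) + (+0.4) + (+0.29) + (-0.578) = -2.331 W/m²/K.
ΔT = −F/λ = −4.48/(-2.331) = 1.92 K.

1.92 K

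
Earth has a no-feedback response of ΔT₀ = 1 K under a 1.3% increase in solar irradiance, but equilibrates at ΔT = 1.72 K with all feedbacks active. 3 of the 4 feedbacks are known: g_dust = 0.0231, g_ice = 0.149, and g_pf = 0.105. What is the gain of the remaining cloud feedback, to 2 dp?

Amplification A = ΔT/ΔT₀ = 1.72/1 = 1.72.
Total gain g = 1 − 1/A = 1 − 1/1.72 = 0.4186.
Known gains sum to 0.0231 + 0.149 + 0.105 = 0.2771.
g_cld = 0.4186 − 0.2771 = 0.14.

0.14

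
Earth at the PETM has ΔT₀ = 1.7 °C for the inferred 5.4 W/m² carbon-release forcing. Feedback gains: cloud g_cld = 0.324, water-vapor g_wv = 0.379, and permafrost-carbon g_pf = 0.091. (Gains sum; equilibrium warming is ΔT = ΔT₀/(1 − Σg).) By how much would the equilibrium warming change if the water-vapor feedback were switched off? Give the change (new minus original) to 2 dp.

-5.35 °C

Original: g = 0.794, ΔT = 1.7/(1−0.794) = 8.2524 °C.
Without water-vapor: g' = 0.415, ΔT' = 1.7/(1−0.415) = 2.9060 °C.
Change = 2.9060 − 8.2524 = -5.35 °C.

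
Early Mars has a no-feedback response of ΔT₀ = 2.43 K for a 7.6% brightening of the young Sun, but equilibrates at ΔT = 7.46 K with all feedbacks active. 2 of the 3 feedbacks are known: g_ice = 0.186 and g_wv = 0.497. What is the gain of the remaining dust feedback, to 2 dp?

Amplification A = ΔT/ΔT₀ = 7.46/2.43 = 3.07.
Total gain g = 1 − 1/A = 1 − 1/3.07 = 0.6743.
Known gains sum to 0.186 + 0.497 = 0.683.
g_dust = 0.6743 − 0.683 = -0.01.

-0.01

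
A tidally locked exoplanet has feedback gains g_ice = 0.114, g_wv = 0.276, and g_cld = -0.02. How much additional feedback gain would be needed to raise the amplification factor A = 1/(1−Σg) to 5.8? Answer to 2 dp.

Current total gain = 0.37.
Target gain for A = 5.8: g* = 1 − 1/5.8 = 0.8276.
Additional gain needed = 0.8276 − 0.37 = 0.46.

0.46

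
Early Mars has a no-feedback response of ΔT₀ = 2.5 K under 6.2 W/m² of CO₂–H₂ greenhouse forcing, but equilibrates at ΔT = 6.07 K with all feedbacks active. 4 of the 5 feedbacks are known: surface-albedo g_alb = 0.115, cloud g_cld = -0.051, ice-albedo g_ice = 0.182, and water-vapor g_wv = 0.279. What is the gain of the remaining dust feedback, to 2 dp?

Amplification A = ΔT/ΔT₀ = 6.07/2.5 = 2.428.
Total gain g = 1 − 1/A = 1 − 1/2.428 = 0.5881.
Known gains sum to 0.115 − 0.051 + 0.182 + 0.279 = 0.525.
g_dust = 0.5881 − 0.525 = 0.06.

0.06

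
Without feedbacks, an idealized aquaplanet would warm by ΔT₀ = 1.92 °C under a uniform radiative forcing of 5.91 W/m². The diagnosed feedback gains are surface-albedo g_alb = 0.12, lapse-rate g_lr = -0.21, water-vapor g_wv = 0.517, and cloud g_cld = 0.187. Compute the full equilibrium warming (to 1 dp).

5.0 °C

Total gain g = 0.12 − 0.21 + 0.517 + 0.187 = 0.614.
Amplification A = 1/(1 − 0.614) = 2.591.
ΔT = 1.92 × 2.591 = 5.0 °C.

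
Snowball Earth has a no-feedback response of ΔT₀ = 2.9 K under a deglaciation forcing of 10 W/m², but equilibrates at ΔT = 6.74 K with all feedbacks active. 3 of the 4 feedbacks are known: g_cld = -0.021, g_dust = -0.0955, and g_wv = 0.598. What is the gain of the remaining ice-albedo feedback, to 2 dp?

0.09

Amplification A = ΔT/ΔT₀ = 6.74/2.9 = 2.324.
Total gain g = 1 − 1/A = 1 − 1/2.324 = 0.5697.
Known gains sum to -0.021 − 0.0955 + 0.598 = 0.4815.
g_ice = 0.5697 − 0.4815 = 0.09.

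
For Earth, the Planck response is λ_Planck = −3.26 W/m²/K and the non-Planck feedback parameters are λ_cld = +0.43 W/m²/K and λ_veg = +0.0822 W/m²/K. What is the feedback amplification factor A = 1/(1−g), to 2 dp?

Convert to gains: g_cld = 0.43/3.26 = 0.1319; g_veg = 0.0822/3.26 = 0.02521.
Total gain g = 0.15711.
A = 1/(1 − 0.15711) = 1.19.

1.19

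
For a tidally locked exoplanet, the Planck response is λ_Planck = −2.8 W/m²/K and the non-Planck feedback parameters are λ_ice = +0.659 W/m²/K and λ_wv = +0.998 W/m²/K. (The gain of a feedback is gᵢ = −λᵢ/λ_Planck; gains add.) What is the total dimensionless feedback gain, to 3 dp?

Convert to gains: g_ice = 0.659/2.8 = 0.2354; g_wv = 0.998/2.8 = 0.3564.
Total gain g = 0.5918.

0.592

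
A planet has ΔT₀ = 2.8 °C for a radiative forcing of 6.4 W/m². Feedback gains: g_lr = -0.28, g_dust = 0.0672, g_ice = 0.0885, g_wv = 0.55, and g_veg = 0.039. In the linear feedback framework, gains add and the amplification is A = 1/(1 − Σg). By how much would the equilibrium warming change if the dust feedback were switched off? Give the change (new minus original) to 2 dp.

Original: g = 0.4647, ΔT = 2.8/(1−0.4647) = 5.2307 °C.
Without dust: g' = 0.3975, ΔT' = 2.8/(1−0.3975) = 4.6473 °C.
Change = 4.6473 − 5.2307 = -0.58 °C.

-0.58 °C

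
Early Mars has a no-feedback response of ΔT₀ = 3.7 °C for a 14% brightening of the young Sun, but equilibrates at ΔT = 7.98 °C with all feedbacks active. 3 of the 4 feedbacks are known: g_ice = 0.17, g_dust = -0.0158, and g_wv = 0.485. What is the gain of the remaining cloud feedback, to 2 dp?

-0.10

Amplification A = ΔT/ΔT₀ = 7.98/3.7 = 2.157.
Total gain g = 1 − 1/A = 1 − 1/2.157 = 0.5364.
Known gains sum to 0.17 − 0.0158 + 0.485 = 0.6392.
g_cld = 0.5364 − 0.6392 = -0.10.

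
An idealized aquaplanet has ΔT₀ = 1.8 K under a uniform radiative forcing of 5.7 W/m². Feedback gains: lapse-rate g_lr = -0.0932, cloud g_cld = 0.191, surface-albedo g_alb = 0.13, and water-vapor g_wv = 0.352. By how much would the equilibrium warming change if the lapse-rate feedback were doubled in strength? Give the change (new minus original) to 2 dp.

Original: g = 0.5798, ΔT = 1.8/(1−0.5798) = 4.2837 K.
With doubled lapse-rate: g' = 0.4866, ΔT' = 1.8/(1−0.4866) = 3.5060 K.
Change = 3.5060 − 4.2837 = -0.78 K.

-0.78 K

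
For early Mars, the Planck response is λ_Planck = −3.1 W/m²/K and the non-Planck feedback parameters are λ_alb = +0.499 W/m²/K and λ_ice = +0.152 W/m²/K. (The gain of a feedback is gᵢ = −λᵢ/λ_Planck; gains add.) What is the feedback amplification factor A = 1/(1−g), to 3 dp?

1.266

Convert to gains: g_alb = 0.499/3.1 = 0.161; g_ice = 0.152/3.1 = 0.04903.
Total gain g = 0.21003.
A = 1/(1 − 0.21003) = 1.266.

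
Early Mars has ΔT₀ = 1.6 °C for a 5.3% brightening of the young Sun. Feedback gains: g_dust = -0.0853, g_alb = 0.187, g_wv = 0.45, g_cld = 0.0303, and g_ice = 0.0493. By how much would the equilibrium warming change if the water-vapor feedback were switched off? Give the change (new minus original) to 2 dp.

Original: g = 0.6313, ΔT = 1.6/(1−0.6313) = 4.3396 °C.
Without water-vapor: g' = 0.1813, ΔT' = 1.6/(1−0.1813) = 1.9543 °C.
Change = 1.9543 − 4.3396 = -2.39 °C.

-2.39 °C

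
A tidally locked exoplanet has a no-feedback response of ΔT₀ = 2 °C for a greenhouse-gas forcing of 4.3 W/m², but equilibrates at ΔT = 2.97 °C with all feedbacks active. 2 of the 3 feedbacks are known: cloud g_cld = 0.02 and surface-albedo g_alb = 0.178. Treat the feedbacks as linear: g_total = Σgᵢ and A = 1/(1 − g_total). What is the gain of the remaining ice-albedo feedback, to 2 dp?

Amplification A = ΔT/ΔT₀ = 2.97/2 = 1.485.
Total gain g = 1 − 1/A = 1 − 1/1.485 = 0.3266.
Known gains sum to 0.02 + 0.178 = 0.198.
g_ice = 0.3266 − 0.198 = 0.13.

0.13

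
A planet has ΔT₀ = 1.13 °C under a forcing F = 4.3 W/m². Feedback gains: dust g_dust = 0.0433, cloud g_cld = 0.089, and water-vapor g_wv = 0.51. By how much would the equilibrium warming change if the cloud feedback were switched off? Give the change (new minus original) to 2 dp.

Original: g = 0.6423, ΔT = 1.13/(1−0.6423) = 3.1591 °C.
Without cloud: g' = 0.5533, ΔT' = 1.13/(1−0.5533) = 2.5297 °C.
Change = 2.5297 − 3.1591 = -0.63 °C.

-0.63 °C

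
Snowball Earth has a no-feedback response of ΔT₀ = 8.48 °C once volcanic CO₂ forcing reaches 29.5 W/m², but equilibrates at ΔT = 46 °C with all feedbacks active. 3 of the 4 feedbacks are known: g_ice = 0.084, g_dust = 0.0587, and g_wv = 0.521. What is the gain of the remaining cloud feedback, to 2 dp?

Amplification A = ΔT/ΔT₀ = 46/8.48 = 5.425.
Total gain g = 1 − 1/A = 1 − 1/5.425 = 0.8157.
Known gains sum to 0.084 + 0.0587 + 0.521 = 0.6637.
g_cld = 0.8157 − 0.6637 = 0.15.

0.15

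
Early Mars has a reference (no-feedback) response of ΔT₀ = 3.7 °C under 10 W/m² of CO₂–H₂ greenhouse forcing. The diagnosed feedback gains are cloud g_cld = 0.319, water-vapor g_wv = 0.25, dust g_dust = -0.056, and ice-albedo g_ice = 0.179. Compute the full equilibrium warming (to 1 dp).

Total gain g = 0.319 + 0.25 − 0.056 + 0.179 = 0.692.
Amplification A = 1/(1 − 0.692) = 3.247.
ΔT = 3.7 × 3.247 = 12.0 °C.

12.0 °C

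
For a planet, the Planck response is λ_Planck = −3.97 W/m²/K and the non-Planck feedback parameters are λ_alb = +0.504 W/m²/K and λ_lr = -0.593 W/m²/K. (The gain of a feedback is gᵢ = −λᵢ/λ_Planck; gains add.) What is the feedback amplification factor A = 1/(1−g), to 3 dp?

0.978

Convert to gains: g_alb = 0.504/3.97 = 0.127; g_lr = -0.593/3.97 = -0.1494.
Total gain g = -0.0224.
A = 1/(1 + 0.0224) = 0.978.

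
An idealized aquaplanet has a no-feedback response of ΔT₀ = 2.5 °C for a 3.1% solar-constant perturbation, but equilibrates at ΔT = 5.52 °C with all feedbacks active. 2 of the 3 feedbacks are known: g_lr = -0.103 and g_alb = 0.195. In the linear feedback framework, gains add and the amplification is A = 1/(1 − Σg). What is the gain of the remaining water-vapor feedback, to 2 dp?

Amplification A = ΔT/ΔT₀ = 5.52/2.5 = 2.208.
Total gain g = 1 − 1/A = 1 − 1/2.208 = 0.5471.
Known gains sum to -0.103 + 0.195 = 0.092.
g_wv = 0.5471 − 0.092 = 0.46.

0.46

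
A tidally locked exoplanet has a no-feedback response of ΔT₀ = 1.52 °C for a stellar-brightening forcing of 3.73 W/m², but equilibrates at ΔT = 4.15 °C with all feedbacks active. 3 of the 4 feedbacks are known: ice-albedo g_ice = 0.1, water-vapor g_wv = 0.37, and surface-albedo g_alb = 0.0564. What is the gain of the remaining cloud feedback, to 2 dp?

Amplification A = ΔT/ΔT₀ = 4.15/1.52 = 2.73.
Total gain g = 1 − 1/A = 1 − 1/2.73 = 0.6337.
Known gains sum to 0.1 + 0.37 + 0.0564 = 0.5264.
g_cld = 0.6337 − 0.5264 = 0.11.

0.11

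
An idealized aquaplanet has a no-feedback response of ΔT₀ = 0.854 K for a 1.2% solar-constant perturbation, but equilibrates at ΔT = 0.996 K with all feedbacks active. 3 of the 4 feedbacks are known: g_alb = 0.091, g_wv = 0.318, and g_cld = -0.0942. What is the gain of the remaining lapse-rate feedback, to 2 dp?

-0.17

Amplification A = ΔT/ΔT₀ = 0.996/0.854 = 1.166.
Total gain g = 1 − 1/A = 1 − 1/1.166 = 0.1424.
Known gains sum to 0.091 + 0.318 − 0.0942 = 0.3148.
g_lr = 0.1424 − 0.3148 = -0.17.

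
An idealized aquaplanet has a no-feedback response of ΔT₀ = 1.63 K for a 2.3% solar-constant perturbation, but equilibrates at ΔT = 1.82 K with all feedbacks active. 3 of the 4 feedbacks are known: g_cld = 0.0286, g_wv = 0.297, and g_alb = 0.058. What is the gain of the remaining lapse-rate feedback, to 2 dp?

-0.28

Amplification A = ΔT/ΔT₀ = 1.82/1.63 = 1.117.
Total gain g = 1 − 1/A = 1 − 1/1.117 = 0.1047.
Known gains sum to 0.0286 + 0.297 + 0.058 = 0.3836.
g_lr = 0.1047 − 0.3836 = -0.28.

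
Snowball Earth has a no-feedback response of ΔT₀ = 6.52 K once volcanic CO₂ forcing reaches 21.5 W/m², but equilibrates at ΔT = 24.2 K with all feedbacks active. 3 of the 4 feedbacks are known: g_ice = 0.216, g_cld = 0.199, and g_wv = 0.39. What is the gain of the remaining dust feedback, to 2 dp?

-0.07

Amplification A = ΔT/ΔT₀ = 24.2/6.52 = 3.712.
Total gain g = 1 − 1/A = 1 − 1/3.712 = 0.7306.
Known gains sum to 0.216 + 0.199 + 0.39 = 0.805.
g_dust = 0.7306 − 0.805 = -0.07.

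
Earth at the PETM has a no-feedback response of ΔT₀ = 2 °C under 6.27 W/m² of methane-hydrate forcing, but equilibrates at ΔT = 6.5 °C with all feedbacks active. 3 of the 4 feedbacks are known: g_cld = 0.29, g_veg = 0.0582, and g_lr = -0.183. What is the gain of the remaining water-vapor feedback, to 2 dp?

0.53

Amplification A = ΔT/ΔT₀ = 6.5/2 = 3.25.
Total gain g = 1 − 1/A = 1 − 1/3.25 = 0.6923.
Known gains sum to 0.29 + 0.0582 − 0.183 = 0.1652.
g_wv = 0.6923 − 0.1652 = 0.53.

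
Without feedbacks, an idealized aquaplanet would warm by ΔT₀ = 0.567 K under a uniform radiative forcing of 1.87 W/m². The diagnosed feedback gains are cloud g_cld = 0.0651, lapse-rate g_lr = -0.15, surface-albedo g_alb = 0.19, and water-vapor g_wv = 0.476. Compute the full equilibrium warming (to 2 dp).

Total gain g = 0.0651 − 0.15 + 0.19 + 0.476 = 0.5811.
Amplification A = 1/(1 − 0.5811) = 2.387.
ΔT = 0.567 × 2.387 = 1.35 K.

1.35 K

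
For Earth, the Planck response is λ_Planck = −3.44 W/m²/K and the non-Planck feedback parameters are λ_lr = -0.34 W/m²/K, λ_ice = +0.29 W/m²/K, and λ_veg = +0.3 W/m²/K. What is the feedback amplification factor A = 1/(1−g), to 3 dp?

1.078

Convert to gains: g_lr = -0.34/3.44 = -0.09884; g_ice = 0.29/3.44 = 0.0843; g_veg = 0.3/3.44 = 0.08721.
Total gain g = 0.07267.
A = 1/(1 − 0.07267) = 1.078.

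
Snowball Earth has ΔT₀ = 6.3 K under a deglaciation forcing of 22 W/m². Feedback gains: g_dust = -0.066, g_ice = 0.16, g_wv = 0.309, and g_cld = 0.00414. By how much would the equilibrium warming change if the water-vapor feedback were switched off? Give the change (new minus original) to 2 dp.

Original: g = 0.40714, ΔT = 6.3/(1−0.40714) = 10.6265 K.
Without water-vapor: g' = 0.09814, ΔT' = 6.3/(1−0.09814) = 6.9856 K.
Change = 6.9856 − 10.6265 = -3.64 K.

-3.64 K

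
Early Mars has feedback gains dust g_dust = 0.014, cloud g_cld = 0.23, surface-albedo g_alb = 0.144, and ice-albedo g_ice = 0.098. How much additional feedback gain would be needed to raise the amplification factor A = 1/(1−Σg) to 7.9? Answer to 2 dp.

Current total gain = 0.486.
Target gain for A = 7.9: g* = 1 − 1/7.9 = 0.8734.
Additional gain needed = 0.8734 − 0.486 = 0.39.

0.39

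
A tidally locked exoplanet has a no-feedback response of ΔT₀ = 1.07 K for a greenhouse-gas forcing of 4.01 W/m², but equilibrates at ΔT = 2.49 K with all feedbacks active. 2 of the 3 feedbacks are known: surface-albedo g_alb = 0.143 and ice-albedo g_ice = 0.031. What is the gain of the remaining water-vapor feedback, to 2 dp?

Amplification A = ΔT/ΔT₀ = 2.49/1.07 = 2.327.
Total gain g = 1 − 1/A = 1 − 1/2.327 = 0.5703.
Known gains sum to 0.143 + 0.031 = 0.174.
g_wv = 0.5703 − 0.174 = 0.40.

0.40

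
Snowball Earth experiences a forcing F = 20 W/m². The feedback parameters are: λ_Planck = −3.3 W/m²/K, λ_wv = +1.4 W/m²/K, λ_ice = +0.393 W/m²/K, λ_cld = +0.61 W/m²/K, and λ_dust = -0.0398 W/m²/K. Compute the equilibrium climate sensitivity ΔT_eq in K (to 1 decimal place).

21.3 K

Net feedback parameter λ = (−3.3) + (+1.4) + (+0.393) + (+0.61) + (-0.0398) = -0.9368 W/m²/K.
ΔT = −F/λ = −20/(-0.9368) = 21.3 K.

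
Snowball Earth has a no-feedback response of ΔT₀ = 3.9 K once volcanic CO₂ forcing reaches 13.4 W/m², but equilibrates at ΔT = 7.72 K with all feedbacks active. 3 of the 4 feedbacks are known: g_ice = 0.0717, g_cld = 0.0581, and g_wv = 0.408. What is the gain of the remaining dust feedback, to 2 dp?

-0.04

Amplification A = ΔT/ΔT₀ = 7.72/3.9 = 1.979.
Total gain g = 1 − 1/A = 1 − 1/1.979 = 0.4947.
Known gains sum to 0.0717 + 0.0581 + 0.408 = 0.5378.
g_dust = 0.4947 − 0.5378 = -0.04.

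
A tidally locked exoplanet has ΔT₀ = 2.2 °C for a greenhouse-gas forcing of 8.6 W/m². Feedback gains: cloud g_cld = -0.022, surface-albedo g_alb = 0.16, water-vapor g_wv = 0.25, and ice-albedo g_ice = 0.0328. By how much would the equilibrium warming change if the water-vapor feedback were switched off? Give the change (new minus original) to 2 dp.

-1.15 °C

Original: g = 0.4208, ΔT = 2.2/(1−0.4208) = 3.7983 °C.
Without water-vapor: g' = 0.1708, ΔT' = 2.2/(1−0.1708) = 2.6532 °C.
Change = 2.6532 − 3.7983 = -1.15 °C.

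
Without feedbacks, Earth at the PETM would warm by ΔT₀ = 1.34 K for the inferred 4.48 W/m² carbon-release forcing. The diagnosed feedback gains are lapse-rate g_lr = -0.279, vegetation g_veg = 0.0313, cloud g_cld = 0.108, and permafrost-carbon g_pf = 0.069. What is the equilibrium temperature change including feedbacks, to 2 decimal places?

Total gain g = -0.279 + 0.0313 + 0.108 + 0.069 = -0.0707.
Amplification A = 1/(1 + 0.0707) = 0.934.
ΔT = 1.34 × 0.934 = 1.25 K.

1.25 K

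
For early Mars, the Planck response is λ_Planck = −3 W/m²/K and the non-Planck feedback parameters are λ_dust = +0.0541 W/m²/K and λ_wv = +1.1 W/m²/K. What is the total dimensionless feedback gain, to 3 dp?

0.385

Convert to gains: g_dust = 0.0541/3 = 0.01803; g_wv = 1.1/3 = 0.3667.
Total gain g = 0.38473.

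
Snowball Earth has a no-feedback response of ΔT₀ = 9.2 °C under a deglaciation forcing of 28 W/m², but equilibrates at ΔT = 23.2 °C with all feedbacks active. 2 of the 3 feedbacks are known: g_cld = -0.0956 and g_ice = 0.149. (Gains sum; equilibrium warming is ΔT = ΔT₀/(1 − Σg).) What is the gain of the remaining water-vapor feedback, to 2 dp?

Amplification A = ΔT/ΔT₀ = 23.2/9.2 = 2.522.
Total gain g = 1 − 1/A = 1 − 1/2.522 = 0.6035.
Known gains sum to -0.0956 + 0.149 = 0.0534.
g_wv = 0.6035 − 0.0534 = 0.55.

0.55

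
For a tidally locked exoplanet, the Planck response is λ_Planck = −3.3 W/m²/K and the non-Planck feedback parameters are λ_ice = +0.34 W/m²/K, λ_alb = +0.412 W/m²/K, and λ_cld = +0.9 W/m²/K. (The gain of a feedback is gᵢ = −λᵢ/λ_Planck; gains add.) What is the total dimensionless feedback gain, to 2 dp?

Convert to gains: g_ice = 0.34/3.3 = 0.103; g_alb = 0.412/3.3 = 0.1248; g_cld = 0.9/3.3 = 0.2727.
Total gain g = 0.5005.

0.50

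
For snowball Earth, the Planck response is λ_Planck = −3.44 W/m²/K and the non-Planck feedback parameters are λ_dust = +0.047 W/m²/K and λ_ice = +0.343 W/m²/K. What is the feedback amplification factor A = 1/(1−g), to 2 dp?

Convert to gains: g_dust = 0.047/3.44 = 0.01366; g_ice = 0.343/3.44 = 0.09971.
Total gain g = 0.11337.
A = 1/(1 − 0.11337) = 1.13.

1.13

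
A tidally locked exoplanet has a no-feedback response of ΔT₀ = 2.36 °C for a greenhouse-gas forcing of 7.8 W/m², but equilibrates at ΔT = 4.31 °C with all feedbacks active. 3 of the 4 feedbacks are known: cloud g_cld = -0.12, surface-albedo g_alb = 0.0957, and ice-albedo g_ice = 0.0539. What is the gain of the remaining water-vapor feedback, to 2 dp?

Amplification A = ΔT/ΔT₀ = 4.31/2.36 = 1.826.
Total gain g = 1 − 1/A = 1 − 1/1.826 = 0.4524.
Known gains sum to -0.12 + 0.0957 + 0.0539 = 0.0296.
g_wv = 0.4524 − 0.0296 = 0.42.

0.42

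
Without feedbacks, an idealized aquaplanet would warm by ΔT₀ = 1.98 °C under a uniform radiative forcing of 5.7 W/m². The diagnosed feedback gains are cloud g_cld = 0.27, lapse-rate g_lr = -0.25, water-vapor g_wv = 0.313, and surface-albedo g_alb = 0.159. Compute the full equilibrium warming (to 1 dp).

3.9 °C

Total gain g = 0.27 − 0.25 + 0.313 + 0.159 = 0.492.
Amplification A = 1/(1 − 0.492) = 1.969.
ΔT = 1.98 × 1.969 = 3.9 °C.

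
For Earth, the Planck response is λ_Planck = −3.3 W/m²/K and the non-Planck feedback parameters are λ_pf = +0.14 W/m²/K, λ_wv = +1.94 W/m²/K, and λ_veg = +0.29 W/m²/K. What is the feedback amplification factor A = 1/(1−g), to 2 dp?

3.55

Convert to gains: g_pf = 0.14/3.3 = 0.04242; g_wv = 1.94/3.3 = 0.5879; g_veg = 0.29/3.3 = 0.08788.
Total gain g = 0.7182.
A = 1/(1 − 0.7182) = 3.55.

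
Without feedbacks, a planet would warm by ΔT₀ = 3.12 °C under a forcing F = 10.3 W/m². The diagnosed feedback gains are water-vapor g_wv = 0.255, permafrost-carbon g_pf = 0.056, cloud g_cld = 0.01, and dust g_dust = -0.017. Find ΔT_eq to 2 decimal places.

4.48 °C

Total gain g = 0.255 + 0.056 + 0.01 − 0.017 = 0.304.
Amplification A = 1/(1 − 0.304) = 1.437.
ΔT = 3.12 × 1.437 = 4.48 °C.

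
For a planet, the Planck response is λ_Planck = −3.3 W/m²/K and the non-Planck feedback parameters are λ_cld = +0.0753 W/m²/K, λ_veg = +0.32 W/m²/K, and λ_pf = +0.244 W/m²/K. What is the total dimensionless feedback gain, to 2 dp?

0.19

Convert to gains: g_cld = 0.0753/3.3 = 0.02282; g_veg = 0.32/3.3 = 0.09697; g_pf = 0.244/3.3 = 0.07394.
Total gain g = 0.19373.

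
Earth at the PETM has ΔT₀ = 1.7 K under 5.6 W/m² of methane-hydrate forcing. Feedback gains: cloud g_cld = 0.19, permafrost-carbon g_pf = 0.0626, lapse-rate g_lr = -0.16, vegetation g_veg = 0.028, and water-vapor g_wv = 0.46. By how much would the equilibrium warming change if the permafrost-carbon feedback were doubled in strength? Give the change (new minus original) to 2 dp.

0.71 K

Original: g = 0.5806, ΔT = 1.7/(1−0.5806) = 4.0534 K.
With doubled permafrost-carbon: g' = 0.6432, ΔT' = 1.7/(1−0.6432) = 4.7646 K.
Change = 4.7646 − 4.0534 = 0.71 K.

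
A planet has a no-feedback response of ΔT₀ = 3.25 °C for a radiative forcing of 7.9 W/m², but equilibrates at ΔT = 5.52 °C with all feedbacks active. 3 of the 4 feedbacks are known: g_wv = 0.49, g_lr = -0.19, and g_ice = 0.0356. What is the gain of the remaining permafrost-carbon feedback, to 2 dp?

0.08

Amplification A = ΔT/ΔT₀ = 5.52/3.25 = 1.698.
Total gain g = 1 − 1/A = 1 − 1/1.698 = 0.4111.
Known gains sum to 0.49 − 0.19 + 0.0356 = 0.3356.
g_pf = 0.4111 − 0.3356 = 0.08.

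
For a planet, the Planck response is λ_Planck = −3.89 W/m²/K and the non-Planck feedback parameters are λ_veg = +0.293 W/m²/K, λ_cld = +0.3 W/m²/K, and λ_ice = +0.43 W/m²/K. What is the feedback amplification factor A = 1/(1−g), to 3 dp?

1.357

Convert to gains: g_veg = 0.293/3.89 = 0.07532; g_cld = 0.3/3.89 = 0.07712; g_ice = 0.43/3.89 = 0.1105.
Total gain g = 0.26294.
A = 1/(1 − 0.26294) = 1.357.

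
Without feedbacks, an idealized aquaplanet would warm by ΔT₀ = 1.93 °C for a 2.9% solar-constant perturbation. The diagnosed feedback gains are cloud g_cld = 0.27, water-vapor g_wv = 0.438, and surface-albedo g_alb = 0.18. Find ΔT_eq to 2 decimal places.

Total gain g = 0.27 + 0.438 + 0.18 = 0.888.
Amplification A = 1/(1 − 0.888) = 8.929.
ΔT = 1.93 × 8.929 = 17.23 °C.

17.23 °C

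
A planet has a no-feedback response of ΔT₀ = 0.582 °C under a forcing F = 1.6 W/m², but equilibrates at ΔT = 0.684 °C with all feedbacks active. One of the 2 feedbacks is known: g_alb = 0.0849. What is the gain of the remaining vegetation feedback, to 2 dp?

Amplification A = ΔT/ΔT₀ = 0.684/0.582 = 1.175.
Total gain g = 1 − 1/A = 1 − 1/1.175 = 0.1489.
The known gain is 0.0849.
g_veg = 0.1489 − 0.0849 = 0.06.

0.06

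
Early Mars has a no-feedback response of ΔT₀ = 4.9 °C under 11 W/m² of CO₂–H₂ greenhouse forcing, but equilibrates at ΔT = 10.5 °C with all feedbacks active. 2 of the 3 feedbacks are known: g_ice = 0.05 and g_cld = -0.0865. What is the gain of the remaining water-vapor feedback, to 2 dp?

0.57

Amplification A = ΔT/ΔT₀ = 10.5/4.9 = 2.143.
Total gain g = 1 − 1/A = 1 − 1/2.143 = 0.5334.
Known gains sum to 0.05 − 0.0865 = -0.0365.
g_wv = 0.5334 + 0.0365 = 0.57.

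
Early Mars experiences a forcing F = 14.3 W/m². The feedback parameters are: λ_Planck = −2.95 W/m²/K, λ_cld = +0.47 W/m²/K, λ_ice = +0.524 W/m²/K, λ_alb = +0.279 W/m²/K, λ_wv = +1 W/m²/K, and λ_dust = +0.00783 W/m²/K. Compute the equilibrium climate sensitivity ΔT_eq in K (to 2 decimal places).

21.37 K

Net feedback parameter λ = (−2.95) + (+0.47) + (+0.524) + (+0.279) + (+1) + (+0.00783) = -0.66917 W/m²/K.
ΔT = −F/λ = −14.3/(-0.66917) = 21.37 K.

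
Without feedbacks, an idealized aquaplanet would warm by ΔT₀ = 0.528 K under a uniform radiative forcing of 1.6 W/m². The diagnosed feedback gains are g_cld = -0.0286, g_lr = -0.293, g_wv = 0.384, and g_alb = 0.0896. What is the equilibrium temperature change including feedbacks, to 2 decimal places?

Total gain g = -0.0286 − 0.293 + 0.384 + 0.0896 = 0.152.
Amplification A = 1/(1 − 0.152) = 1.179.
ΔT = 0.528 × 1.179 = 0.62 K.

0.62 K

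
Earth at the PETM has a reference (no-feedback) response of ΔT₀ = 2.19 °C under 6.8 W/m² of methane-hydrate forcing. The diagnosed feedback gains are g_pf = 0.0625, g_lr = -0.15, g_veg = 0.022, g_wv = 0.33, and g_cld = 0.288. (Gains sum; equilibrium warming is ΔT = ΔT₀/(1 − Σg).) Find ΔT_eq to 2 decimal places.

Total gain g = 0.0625 − 0.15 + 0.022 + 0.33 + 0.288 = 0.5525.
Amplification A = 1/(1 − 0.5525) = 2.235.
ΔT = 2.19 × 2.235 = 4.89 °C.

4.89 °C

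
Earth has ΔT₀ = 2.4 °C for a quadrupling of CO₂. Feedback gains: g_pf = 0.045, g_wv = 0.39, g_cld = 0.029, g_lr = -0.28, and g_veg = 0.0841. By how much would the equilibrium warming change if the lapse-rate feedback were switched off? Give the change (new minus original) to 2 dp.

Original: g = 0.2681, ΔT = 2.4/(1−0.2681) = 3.2791 °C.
Without lapse-rate: g' = 0.5481, ΔT' = 2.4/(1−0.5481) = 5.3109 °C.
Change = 5.3109 − 3.2791 = 2.03 °C.

2.03 °C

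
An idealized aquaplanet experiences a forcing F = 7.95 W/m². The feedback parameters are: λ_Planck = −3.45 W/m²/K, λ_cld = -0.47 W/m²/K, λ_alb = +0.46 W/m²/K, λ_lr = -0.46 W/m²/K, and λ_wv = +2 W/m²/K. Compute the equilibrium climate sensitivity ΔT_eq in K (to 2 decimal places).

Net feedback parameter λ = (−3.45) + (-0.47) + (+0.46) + (-0.46) + (+2) = -1.92 W/m²/K.
ΔT = −F/λ = −7.95/(-1.92) = 4.14 K.

4.14 K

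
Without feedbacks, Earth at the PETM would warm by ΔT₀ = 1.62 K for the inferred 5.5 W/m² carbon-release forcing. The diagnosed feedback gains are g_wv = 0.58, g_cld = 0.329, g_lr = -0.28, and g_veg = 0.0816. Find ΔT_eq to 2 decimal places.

5.60 K

Total gain g = 0.58 + 0.329 − 0.28 + 0.0816 = 0.7106.
Amplification A = 1/(1 − 0.7106) = 3.455.
ΔT = 1.62 × 3.455 = 5.60 K.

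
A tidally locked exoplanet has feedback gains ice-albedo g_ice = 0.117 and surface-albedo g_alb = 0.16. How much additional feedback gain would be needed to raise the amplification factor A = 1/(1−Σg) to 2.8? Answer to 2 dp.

Current total gain = 0.277.
Target gain for A = 2.8: g* = 1 − 1/2.8 = 0.6429.
Additional gain needed = 0.6429 − 0.277 = 0.37.

0.37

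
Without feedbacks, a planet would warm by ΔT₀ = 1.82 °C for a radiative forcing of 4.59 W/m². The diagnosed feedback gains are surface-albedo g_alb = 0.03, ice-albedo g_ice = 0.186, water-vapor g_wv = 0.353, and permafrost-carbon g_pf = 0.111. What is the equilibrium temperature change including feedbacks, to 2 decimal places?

5.69 °C

Total gain g = 0.03 + 0.186 + 0.353 + 0.111 = 0.68.
Amplification A = 1/(1 − 0.68) = 3.125.
ΔT = 1.82 × 3.125 = 5.69 °C.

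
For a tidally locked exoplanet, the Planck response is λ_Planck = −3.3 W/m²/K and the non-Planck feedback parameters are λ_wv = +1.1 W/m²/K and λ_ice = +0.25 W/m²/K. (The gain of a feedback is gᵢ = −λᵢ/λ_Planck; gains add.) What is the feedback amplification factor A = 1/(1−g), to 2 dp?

1.69

Convert to gains: g_wv = 1.1/3.3 = 0.3333; g_ice = 0.25/3.3 = 0.07576.
Total gain g = 0.40906.
A = 1/(1 − 0.40906) = 1.69.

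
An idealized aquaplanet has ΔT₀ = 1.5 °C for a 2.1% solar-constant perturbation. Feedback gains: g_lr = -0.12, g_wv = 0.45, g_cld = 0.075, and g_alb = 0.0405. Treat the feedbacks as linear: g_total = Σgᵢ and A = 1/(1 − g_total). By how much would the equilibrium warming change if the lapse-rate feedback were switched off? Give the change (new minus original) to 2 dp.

Original: g = 0.4455, ΔT = 1.5/(1−0.4455) = 2.7051 °C.
Without lapse-rate: g' = 0.5655, ΔT' = 1.5/(1−0.5655) = 3.4522 °C.
Change = 3.4522 − 2.7051 = 0.75 °C.

0.75 °C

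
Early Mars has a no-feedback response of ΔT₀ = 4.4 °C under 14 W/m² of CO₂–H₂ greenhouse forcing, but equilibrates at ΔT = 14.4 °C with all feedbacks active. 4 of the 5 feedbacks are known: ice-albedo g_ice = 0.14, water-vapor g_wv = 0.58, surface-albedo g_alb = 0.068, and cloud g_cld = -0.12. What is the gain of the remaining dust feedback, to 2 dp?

Amplification A = ΔT/ΔT₀ = 14.4/4.4 = 3.273.
Total gain g = 1 − 1/A = 1 − 1/3.273 = 0.6945.
Known gains sum to 0.14 + 0.58 + 0.068 − 0.12 = 0.668.
g_dust = 0.6945 − 0.668 = 0.03.

0.03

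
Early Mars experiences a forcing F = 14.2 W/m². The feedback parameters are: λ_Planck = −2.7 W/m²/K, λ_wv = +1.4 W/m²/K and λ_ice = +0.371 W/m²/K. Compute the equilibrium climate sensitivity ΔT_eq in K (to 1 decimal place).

15.3 K

Net feedback parameter λ = (−2.7) + (+1.4) + (+0.371) = -0.929 W/m²/K.
ΔT = −F/λ = −14.2/(-0.929) = 15.3 K.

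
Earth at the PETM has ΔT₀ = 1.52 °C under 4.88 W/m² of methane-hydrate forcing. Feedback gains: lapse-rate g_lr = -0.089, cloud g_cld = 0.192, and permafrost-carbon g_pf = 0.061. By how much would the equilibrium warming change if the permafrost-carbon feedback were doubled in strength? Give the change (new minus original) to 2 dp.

0.14 °C

Original: g = 0.164, ΔT = 1.52/(1−0.164) = 1.8182 °C.
With doubled permafrost-carbon: g' = 0.225, ΔT' = 1.52/(1−0.225) = 1.9613 °C.
Change = 1.9613 − 1.8182 = 0.14 °C.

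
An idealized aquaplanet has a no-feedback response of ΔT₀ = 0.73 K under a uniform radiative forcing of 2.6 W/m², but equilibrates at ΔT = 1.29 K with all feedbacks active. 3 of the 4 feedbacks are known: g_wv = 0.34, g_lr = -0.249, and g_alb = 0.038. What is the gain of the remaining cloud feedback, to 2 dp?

Amplification A = ΔT/ΔT₀ = 1.29/0.73 = 1.767.
Total gain g = 1 − 1/A = 1 − 1/1.767 = 0.4341.
Known gains sum to 0.34 − 0.249 + 0.038 = 0.129.
g_cld = 0.4341 − 0.129 = 0.31.

0.31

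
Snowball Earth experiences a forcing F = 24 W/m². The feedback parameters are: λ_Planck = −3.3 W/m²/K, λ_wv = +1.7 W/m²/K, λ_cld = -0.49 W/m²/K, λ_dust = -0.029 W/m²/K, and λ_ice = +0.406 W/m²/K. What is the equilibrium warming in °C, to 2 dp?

Net feedback parameter λ = (−3.3) + (+1.7) + (-0.49) + (-0.029) + (+0.406) = -1.713 W/m²/K.
ΔT = −F/λ = −24/(-1.713) = 14.01 °C.

14.01 °C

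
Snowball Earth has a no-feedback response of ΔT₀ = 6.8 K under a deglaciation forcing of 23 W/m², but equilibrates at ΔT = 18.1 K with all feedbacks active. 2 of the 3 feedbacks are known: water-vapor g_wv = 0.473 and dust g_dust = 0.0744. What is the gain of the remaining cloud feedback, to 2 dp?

0.08

Amplification A = ΔT/ΔT₀ = 18.1/6.8 = 2.662.
Total gain g = 1 − 1/A = 1 − 1/2.662 = 0.6243.
Known gains sum to 0.473 + 0.0744 = 0.5474.
g_cld = 0.6243 − 0.5474 = 0.08.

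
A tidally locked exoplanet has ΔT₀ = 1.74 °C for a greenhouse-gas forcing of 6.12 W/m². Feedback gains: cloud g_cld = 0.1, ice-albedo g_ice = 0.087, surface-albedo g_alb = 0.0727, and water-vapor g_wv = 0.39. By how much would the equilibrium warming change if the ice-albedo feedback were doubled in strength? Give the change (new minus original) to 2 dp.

Original: g = 0.6497, ΔT = 1.74/(1−0.6497) = 4.9672 °C.
With doubled ice-albedo: g' = 0.7367, ΔT' = 1.74/(1−0.7367) = 6.6084 °C.
Change = 6.6084 − 4.9672 = 1.64 °C.

1.64 °C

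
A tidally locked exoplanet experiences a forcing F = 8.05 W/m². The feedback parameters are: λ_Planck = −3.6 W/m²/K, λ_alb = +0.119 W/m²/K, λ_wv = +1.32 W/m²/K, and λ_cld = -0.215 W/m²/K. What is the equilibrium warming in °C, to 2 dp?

3.39 °C

Net feedback parameter λ = (−3.6) + (+0.119) + (+1.32) + (-0.215) = -2.376 W/m²/K.
ΔT = −F/λ = −8.05/(-2.376) = 3.39 °C.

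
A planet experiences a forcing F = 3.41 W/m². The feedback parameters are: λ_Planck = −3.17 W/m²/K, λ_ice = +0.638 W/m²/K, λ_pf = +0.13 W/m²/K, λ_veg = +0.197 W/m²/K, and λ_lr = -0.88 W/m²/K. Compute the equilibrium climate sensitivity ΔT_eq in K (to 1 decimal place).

1.1 K

Net feedback parameter λ = (−3.17) + (+0.638) + (+0.13) + (+0.197) + (-0.88) = -3.085 W/m²/K.
ΔT = −F/λ = −3.41/(-3.085) = 1.1 K.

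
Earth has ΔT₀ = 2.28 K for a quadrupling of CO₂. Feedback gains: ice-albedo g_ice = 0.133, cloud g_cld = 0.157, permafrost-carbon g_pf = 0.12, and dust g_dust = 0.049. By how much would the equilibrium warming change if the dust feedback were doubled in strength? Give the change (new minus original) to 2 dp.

Original: g = 0.459, ΔT = 2.28/(1−0.459) = 4.2144 K.
With doubled dust: g' = 0.508, ΔT' = 2.28/(1−0.508) = 4.6341 K.
Change = 4.6341 − 4.2144 = 0.42 K.

0.42 K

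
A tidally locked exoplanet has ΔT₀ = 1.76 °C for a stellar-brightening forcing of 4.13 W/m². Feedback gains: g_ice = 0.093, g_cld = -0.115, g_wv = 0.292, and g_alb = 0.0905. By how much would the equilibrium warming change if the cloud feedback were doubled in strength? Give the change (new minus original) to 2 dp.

Original: g = 0.3605, ΔT = 1.76/(1−0.3605) = 2.7522 °C.
With doubled cloud: g' = 0.2455, ΔT' = 1.76/(1−0.2455) = 2.3327 °C.
Change = 2.3327 − 2.7522 = -0.42 °C.

-0.42 °C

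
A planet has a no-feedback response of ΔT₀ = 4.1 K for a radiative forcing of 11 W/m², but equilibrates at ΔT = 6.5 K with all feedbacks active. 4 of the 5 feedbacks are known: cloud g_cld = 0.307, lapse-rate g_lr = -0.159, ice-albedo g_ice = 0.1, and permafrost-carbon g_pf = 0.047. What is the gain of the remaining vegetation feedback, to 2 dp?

Amplification A = ΔT/ΔT₀ = 6.5/4.1 = 1.585.
Total gain g = 1 − 1/A = 1 − 1/1.585 = 0.3691.
Known gains sum to 0.307 − 0.159 + 0.1 + 0.047 = 0.295.
g_veg = 0.3691 − 0.295 = 0.07.

0.07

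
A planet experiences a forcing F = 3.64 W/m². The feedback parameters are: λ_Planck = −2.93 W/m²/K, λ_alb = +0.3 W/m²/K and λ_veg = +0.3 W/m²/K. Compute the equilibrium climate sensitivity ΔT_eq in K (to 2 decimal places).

1.56 K

Net feedback parameter λ = (−2.93) + (+0.3) + (+0.3) = -2.33 W/m²/K.
ΔT = −F/λ = −3.64/(-2.33) = 1.56 K.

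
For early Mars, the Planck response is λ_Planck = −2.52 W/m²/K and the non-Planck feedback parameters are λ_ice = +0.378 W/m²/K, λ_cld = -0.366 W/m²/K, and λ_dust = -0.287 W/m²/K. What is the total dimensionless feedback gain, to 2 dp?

-0.11

Convert to gains: g_ice = 0.378/2.52 = 0.15; g_cld = -0.366/2.52 = -0.1452; g_dust = -0.287/2.52 = -0.1139.
Total gain g = -0.1091.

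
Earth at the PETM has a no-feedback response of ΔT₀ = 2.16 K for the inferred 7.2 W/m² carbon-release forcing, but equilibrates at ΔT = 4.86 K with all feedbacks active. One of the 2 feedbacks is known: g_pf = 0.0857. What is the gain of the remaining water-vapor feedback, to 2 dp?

0.47

Amplification A = ΔT/ΔT₀ = 4.86/2.16 = 2.25.
Total gain g = 1 − 1/A = 1 − 1/2.25 = 0.5556.
The known gain is 0.0857.
g_wv = 0.5556 − 0.0857 = 0.47.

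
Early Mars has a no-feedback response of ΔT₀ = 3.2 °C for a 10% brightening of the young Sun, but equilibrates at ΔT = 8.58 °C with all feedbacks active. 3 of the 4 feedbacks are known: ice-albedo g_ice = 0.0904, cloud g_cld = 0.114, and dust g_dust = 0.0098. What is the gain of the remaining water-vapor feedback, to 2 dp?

0.41

Amplification A = ΔT/ΔT₀ = 8.58/3.2 = 2.681.
Total gain g = 1 − 1/A = 1 − 1/2.681 = 0.627.
Known gains sum to 0.0904 + 0.114 + 0.0098 = 0.2142.
g_wv = 0.627 − 0.2142 = 0.41.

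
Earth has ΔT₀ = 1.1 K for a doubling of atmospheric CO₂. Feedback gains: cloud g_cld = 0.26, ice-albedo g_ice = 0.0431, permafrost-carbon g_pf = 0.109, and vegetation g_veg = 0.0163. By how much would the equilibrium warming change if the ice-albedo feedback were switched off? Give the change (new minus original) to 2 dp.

Original: g = 0.4284, ΔT = 1.1/(1−0.4284) = 1.9244 K.
Without ice-albedo: g' = 0.3853, ΔT' = 1.1/(1−0.3853) = 1.7895 K.
Change = 1.7895 − 1.9244 = -0.13 K.

-0.13 K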